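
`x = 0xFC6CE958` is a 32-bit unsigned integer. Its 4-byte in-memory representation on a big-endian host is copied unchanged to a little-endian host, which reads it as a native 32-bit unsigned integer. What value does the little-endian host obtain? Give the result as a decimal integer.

1491692796

Stored big-endian, the bytes at ascending addresses are FC 6C E9 58.
Read back as little-endian, the first byte is least significant, giving 0x58E96CFC.
0x58E96CFC = 1491692796.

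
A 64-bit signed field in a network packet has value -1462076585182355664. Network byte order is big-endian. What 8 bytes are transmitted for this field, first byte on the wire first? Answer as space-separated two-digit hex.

Two's complement of -1462076585182355664 in 64 bits: 1462076585182355664 = 0x144A56E86635E0D0; invert → 0xEBB5A91799CA1F2F; add 1 → 0xEBB5A91799CA1F30.
Split into bytes (most-significant first): EB B5 A9 17 99 CA 1F 30.
Big-endian: lowest address holds the most-significant byte.
So the memory order matches the most-significant-first order: EB B5 A9 17 99 CA 1F 30.

EB B5 A9 17 99 CA 1F 30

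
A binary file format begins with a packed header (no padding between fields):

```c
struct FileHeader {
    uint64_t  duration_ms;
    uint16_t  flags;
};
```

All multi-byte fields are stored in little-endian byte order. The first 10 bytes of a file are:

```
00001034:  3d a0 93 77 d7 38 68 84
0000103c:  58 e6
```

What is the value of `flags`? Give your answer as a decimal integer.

`flags` follows `duration_ms` (8 bytes), so it starts at byte offset 8 and occupies 2 bytes.
Bytes at offsets 8..9: 58 E6.
Little-endian stores the least-significant byte at the lowest address.
Reassemble most-significant byte first: E6 58 → 0xE658.
0xE658 = 58968.

58968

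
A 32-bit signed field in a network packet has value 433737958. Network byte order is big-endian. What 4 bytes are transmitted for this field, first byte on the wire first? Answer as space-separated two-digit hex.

19 DA 50 E6

433737958 in hexadecimal, padded to 32 bits, is 0x19DA50E6.
Split into bytes (most-significant first): 19 DA 50 E6.
In big-endian order the high byte comes first in memory.
So the memory order matches the most-significant-first order: 19 DA 50 E6.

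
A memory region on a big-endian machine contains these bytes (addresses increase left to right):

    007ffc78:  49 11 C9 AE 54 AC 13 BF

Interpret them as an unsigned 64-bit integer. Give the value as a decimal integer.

5265211189954876351

In big-endian order the high byte comes first in memory.
The bytes are already most-significant first: 0x4911C9AE54AC13BF.
0x4911C9AE54AC13BF = 5265211189954876351.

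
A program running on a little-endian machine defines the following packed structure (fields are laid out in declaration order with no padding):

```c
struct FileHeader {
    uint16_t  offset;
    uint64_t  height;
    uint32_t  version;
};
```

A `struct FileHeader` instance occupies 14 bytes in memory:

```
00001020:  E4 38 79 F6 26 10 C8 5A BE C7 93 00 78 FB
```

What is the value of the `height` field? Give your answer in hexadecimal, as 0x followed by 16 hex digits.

`height` follows `offset` (2 bytes), so it starts at byte offset 2 and occupies 8 bytes.
Bytes at offsets 2..9: 79 F6 26 10 C8 5A BE C7.
Little-endian stores the least-significant byte at the lowest address.
Reassemble most-significant byte first: C7 BE 5A C8 10 26 F6 79 → 0xC7BE5AC81026F679.

0xC7BE5AC81026F679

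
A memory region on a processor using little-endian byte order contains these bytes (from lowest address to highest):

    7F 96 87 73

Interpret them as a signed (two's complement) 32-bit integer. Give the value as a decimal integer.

Little-endian: lowest address holds the least-significant byte.
Reassemble most-significant byte first: 73 87 96 7F → 0x7387967F.
0x7387967F = 1938265727.

1938265727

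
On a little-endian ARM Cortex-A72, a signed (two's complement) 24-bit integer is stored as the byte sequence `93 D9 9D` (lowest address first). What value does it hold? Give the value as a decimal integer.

-6432365

Little-endian stores the least-significant byte at the lowest address.
Reassemble most-significant byte first: 9D D9 93 → 0x9DD993.
Top bit is set, so as a signed 24-bit value this is 0x9DD993 − 2^24 = -6432365.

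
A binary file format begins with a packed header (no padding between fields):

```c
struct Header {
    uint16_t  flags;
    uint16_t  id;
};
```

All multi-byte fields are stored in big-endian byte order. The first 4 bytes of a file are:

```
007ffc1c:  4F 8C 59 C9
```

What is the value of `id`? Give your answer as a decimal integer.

`id` follows `flags` (2 bytes), so it starts at byte offset 2 and occupies 2 bytes.
Bytes at offsets 2..3: 59 C9.
Big-endian stores the most-significant byte at the lowest address.
The bytes are already most-significant first: 0x59C9.
0x59C9 = 22985.

22985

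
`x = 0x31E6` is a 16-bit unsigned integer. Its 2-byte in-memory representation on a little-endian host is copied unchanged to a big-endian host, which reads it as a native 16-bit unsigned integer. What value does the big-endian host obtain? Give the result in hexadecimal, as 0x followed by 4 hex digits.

Stored little-endian, the bytes at ascending addresses are E6 31.
Read back as big-endian, the last byte is least significant, giving 0xE631.

0xE631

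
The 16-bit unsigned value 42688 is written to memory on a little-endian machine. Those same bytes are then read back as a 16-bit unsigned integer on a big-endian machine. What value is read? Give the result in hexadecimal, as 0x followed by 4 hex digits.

42688 in 16-bit hexadecimal is 0xA6C0.
Stored little-endian, the bytes at ascending addresses are C0 A6.
Read back as big-endian, the last byte is least significant, giving 0xC0A6.

0xC0A6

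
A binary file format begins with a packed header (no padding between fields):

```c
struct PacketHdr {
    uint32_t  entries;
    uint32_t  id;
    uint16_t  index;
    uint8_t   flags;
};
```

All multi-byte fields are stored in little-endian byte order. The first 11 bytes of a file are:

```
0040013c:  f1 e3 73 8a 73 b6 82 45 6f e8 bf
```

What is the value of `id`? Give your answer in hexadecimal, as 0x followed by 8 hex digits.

`id` follows `entries` (4 bytes), so it starts at byte offset 4 and occupies 4 bytes.
Bytes at offsets 4..7: 73 B6 82 45.
Little-endian: lowest address holds the least-significant byte.
Reassemble most-significant byte first: 45 82 B6 73 → 0x4582B673.

0x4582B673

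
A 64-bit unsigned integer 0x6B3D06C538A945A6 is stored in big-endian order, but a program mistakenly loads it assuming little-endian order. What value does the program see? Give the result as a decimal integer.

Stored big-endian, the bytes at ascending addresses are 6B 3D 06 C5 38 A9 45 A6.
Read back as little-endian, the first byte is least significant, giving 0xA645A938C5063D6B.
0xA645A938C5063D6B = 11981168444977855851.

11981168444977855851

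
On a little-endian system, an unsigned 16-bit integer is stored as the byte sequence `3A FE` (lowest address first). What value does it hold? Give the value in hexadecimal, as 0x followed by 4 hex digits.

Little-endian stores the least-significant byte at the lowest address.
Reassemble most-significant byte first: FE 3A → 0xFE3A.

0xFE3A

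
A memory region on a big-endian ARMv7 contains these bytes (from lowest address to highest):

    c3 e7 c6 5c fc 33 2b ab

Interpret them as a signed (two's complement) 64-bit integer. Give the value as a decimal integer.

-4330274414022939733

In big-endian order the high byte comes first in memory.
The bytes are already most-significant first: 0xC3E7C65CFC332BAB.
Top bit is set, so as a signed 64-bit value this is 0xC3E7C65CFC332BAB − 2^64 = -4330274414022939733.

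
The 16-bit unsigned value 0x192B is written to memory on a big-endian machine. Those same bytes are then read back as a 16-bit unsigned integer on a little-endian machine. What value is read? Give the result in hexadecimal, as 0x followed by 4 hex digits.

0x2B19

Stored big-endian, the bytes at ascending addresses are 19 2B.
Read back as little-endian, the first byte is least significant, giving 0x2B19.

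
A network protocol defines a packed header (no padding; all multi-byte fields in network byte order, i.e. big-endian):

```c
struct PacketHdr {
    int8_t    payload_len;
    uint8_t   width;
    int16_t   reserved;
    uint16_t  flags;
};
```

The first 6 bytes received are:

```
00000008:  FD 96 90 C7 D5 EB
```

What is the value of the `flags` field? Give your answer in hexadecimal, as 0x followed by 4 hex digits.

0xD5EB

`flags` follows `payload_len` (1 B), `width` (1 B), `reserved` (2 B), so it starts at offset 1 + 1 + 2 = 4 and occupies 2 bytes.
Bytes at offsets 4..5: D5 EB.
In big-endian order the high byte comes first in memory.
The bytes are already most-significant first: 0xD5EB.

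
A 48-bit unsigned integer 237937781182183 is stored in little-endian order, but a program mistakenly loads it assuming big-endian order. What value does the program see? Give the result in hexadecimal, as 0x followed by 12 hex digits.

0xE70EED3467D8

237937781182183 in 48-bit hexadecimal is 0xD86734ED0EE7.
Stored little-endian, the bytes at ascending addresses are E7 0E ED 34 67 D8.
Read back as big-endian, the last byte is least significant, giving 0xE70EED3467D8.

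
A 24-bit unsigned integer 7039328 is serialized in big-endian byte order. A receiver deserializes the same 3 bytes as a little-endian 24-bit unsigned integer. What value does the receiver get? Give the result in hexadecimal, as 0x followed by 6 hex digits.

7039328 in 24-bit hexadecimal is 0x6B6960.
Stored big-endian, the bytes at ascending addresses are 6B 69 60.
Read back as little-endian, the first byte is least significant, giving 0x60696B.

0x60696B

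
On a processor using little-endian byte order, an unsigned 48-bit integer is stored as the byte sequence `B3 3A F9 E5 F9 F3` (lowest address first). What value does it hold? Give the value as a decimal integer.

Little-endian stores the least-significant byte at the lowest address.
Reassemble most-significant byte first: F3 F9 E5 F9 3A B3 → 0xF3F9E5F93AB3.
0xF3F9E5F93AB3 = 268254630722227.

268254630722227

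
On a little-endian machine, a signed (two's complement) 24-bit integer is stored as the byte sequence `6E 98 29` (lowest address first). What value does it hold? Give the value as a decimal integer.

Little-endian stores the least-significant byte at the lowest address.
Reassemble most-significant byte first: 29 98 6E → 0x29986E.
0x29986E = 2725998.

2725998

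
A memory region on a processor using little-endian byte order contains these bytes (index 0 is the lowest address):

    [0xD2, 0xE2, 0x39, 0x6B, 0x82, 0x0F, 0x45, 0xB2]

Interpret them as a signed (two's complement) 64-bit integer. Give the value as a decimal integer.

-5601053508746222894

Little-endian stores the least-significant byte at the lowest address.
Reassemble most-significant byte first: B2 45 0F 82 6B 39 E2 D2 → 0xB2450F826B39E2D2.
Top bit is set, so as a signed 64-bit value this is 0xB2450F826B39E2D2 − 2^64 = -5601053508746222894.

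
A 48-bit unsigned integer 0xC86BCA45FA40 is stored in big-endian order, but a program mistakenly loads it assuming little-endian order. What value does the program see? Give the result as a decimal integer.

Stored big-endian, the bytes at ascending addresses are C8 6B CA 45 FA 40.
Read back as little-endian, the first byte is least significant, giving 0x40FA45CA6BC8.
0x40FA45CA6BC8 = 71443656895432.

71443656895432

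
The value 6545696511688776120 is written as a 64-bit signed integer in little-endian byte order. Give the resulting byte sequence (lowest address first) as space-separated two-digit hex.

6545696511688776120 in hexadecimal, padded to 64 bits, is 0x5AD6FC4BFAB919B8.
Split into bytes (most-significant first): 5A D6 FC 4B FA B9 19 B8.
Little-endian: lowest address holds the least-significant byte.
So at ascending addresses the bytes are B8 19 B9 FA 4B FC D6 5A.

B8 19 B9 FA 4B FC D6 5A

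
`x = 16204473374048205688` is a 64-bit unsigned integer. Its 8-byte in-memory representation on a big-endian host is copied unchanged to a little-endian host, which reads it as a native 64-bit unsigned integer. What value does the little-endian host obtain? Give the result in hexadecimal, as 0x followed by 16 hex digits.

0x783B6BC0ADDAE1E0

16204473374048205688 in 64-bit hexadecimal is 0xE0E1DAADC06B3B78.
Stored big-endian, the bytes at ascending addresses are E0 E1 DA AD C0 6B 3B 78.
Read back as little-endian, the first byte is least significant, giving 0x783B6BC0ADDAE1E0.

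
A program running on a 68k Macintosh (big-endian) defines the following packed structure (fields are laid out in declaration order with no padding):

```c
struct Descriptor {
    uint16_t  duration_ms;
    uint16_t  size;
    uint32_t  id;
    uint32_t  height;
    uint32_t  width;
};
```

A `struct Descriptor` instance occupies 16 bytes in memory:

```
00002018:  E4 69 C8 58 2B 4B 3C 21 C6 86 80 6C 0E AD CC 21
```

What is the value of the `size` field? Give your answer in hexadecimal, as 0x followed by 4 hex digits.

`size` follows `duration_ms` (2 bytes), so it starts at byte offset 2 and occupies 2 bytes.
Bytes at offsets 2..3: C8 58.
In big-endian order the high byte comes first in memory.
The bytes are already most-significant first: 0xC858.

0xC858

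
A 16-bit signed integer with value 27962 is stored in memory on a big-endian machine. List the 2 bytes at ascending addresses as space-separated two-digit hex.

27962 in hexadecimal, padded to 16 bits, is 0x6D3A.
Split into bytes (most-significant first): 6D 3A.
Big-endian stores the most-significant byte at the lowest address.
So the memory order matches the most-significant-first order: 6D 3A.

6D 3A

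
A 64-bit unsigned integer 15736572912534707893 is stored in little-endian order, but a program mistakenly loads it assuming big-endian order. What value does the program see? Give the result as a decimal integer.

13069070230348194778

15736572912534707893 in 64-bit hexadecimal is 0xDA6389B021AA5EB5.
Stored little-endian, the bytes at ascending addresses are B5 5E AA 21 B0 89 63 DA.
Read back as big-endian, the last byte is least significant, giving 0xB55EAA21B08963DA.
0xB55EAA21B08963DA = 13069070230348194778.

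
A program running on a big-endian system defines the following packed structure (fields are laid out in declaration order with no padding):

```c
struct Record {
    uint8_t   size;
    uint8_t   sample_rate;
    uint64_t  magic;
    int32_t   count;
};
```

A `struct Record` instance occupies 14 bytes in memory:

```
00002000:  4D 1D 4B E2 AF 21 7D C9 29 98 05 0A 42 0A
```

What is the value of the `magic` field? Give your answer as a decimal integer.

`magic` follows `size` (1 B), `sample_rate` (1 B), so it starts at offset 1 + 1 = 2 and occupies 8 bytes.
Bytes at offsets 2..9: 4B E2 AF 21 7D C9 29 98.
Big-endian stores the most-significant byte at the lowest address.
The bytes are already most-significant first: 0x4BE2AF217DC92998.
0x4BE2AF217DC92998 = 5468125455960320408.

5468125455960320408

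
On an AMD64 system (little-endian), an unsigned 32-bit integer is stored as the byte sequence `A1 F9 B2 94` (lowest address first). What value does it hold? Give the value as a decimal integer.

2494757281

Little-endian: lowest address holds the least-significant byte.
Reassemble most-significant byte first: 94 B2 F9 A1 → 0x94B2F9A1.
0x94B2F9A1 = 2494757281.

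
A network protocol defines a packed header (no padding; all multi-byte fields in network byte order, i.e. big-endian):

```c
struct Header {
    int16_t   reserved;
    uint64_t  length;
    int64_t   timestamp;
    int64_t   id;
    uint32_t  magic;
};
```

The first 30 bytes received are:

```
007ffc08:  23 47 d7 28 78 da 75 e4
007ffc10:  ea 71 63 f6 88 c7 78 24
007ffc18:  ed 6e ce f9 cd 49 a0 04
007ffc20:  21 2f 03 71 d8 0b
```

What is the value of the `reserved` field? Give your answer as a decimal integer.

`reserved` is the first field, at byte offset 0, occupying 2 bytes.
Bytes at offsets 0..1: 23 47.
In big-endian order the high byte comes first in memory.
The bytes are already most-significant first: 0x2347.
0x2347 = 9031.

9031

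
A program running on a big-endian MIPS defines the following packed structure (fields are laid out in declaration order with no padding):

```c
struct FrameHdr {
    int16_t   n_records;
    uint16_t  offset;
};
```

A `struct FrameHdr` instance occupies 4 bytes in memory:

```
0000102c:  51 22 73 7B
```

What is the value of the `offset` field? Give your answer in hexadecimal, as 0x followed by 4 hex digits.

`offset` follows `n_records` (2 bytes), so it starts at byte offset 2 and occupies 2 bytes.
Bytes at offsets 2..3: 73 7B.
Big-endian: lowest address holds the most-significant byte.
The bytes are already most-significant first: 0x737B.

0x737B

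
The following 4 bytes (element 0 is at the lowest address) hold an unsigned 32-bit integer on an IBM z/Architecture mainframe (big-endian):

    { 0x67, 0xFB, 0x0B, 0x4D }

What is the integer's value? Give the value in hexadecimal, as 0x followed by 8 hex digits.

0x67FB0B4D

Big-endian stores the most-significant byte at the lowest address.
The bytes are already most-significant first: 0x67FB0B4D.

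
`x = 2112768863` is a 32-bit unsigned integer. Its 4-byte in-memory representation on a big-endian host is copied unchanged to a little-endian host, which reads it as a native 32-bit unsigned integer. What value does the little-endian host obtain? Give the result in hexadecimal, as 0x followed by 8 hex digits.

0x5F4BEE7D

2112768863 in 32-bit hexadecimal is 0x7DEE4B5F.
Stored big-endian, the bytes at ascending addresses are 7D EE 4B 5F.
Read back as little-endian, the first byte is least significant, giving 0x5F4BEE7D.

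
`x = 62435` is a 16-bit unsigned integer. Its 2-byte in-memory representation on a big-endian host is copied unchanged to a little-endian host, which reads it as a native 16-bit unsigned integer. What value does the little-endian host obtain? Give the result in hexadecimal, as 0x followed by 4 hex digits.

62435 in 16-bit hexadecimal is 0xF3E3.
Stored big-endian, the bytes at ascending addresses are F3 E3.
Read back as little-endian, the first byte is least significant, giving 0xE3F3.

0xE3F3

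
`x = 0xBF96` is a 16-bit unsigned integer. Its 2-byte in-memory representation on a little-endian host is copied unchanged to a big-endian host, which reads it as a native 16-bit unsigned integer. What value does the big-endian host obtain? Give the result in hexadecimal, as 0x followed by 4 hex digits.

Stored little-endian, the bytes at ascending addresses are 96 BF.
Read back as big-endian, the last byte is least significant, giving 0x96BF.

0x96BF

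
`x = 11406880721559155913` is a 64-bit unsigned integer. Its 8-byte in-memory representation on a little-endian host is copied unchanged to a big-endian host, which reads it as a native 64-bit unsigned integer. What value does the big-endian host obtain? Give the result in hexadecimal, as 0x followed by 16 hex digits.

0xC9F4C87B94614D9E

11406880721559155913 in 64-bit hexadecimal is 0x9E4D61947BC8F4C9.
Stored little-endian, the bytes at ascending addresses are C9 F4 C8 7B 94 61 4D 9E.
Read back as big-endian, the last byte is least significant, giving 0xC9F4C87B94614D9E.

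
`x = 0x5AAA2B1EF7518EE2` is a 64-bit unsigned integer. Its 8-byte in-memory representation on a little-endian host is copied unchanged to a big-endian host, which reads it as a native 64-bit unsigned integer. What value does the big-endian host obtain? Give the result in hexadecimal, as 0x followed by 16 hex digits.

0xE28E51F71E2BAA5A

Stored little-endian, the bytes at ascending addresses are E2 8E 51 F7 1E 2B AA 5A.
Read back as big-endian, the last byte is least significant, giving 0xE28E51F71E2BAA5A.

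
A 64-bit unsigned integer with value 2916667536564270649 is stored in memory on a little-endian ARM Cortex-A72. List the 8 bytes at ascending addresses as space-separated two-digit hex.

2916667536564270649 in hexadecimal, padded to 64 bits, is 0x287A15ABDCD3B639.
Split into bytes (most-significant first): 28 7A 15 AB DC D3 B6 39.
Little-endian stores the least-significant byte at the lowest address.
So at ascending addresses the bytes are 39 B6 D3 DC AB 15 7A 28.

39 B6 D3 DC AB 15 7A 28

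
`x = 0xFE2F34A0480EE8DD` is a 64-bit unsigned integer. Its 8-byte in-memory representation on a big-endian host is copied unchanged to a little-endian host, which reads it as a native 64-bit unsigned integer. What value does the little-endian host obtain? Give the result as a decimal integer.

Stored big-endian, the bytes at ascending addresses are FE 2F 34 A0 48 0E E8 DD.
Read back as little-endian, the first byte is least significant, giving 0xDDE80E48A0342FFE.
0xDDE80E48A0342FFE = 15990046182067154942.

15990046182067154942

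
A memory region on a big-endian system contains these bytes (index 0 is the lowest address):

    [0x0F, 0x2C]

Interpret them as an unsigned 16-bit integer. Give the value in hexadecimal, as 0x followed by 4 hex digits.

0x0F2C

Big-endian stores the most-significant byte at the lowest address.
The bytes are already most-significant first: 0x0F2C.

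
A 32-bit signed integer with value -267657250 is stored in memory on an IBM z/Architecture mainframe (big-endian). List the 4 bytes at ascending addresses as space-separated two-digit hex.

F0 0B DF DE

Two's complement of -267657250 in 32 bits: 267657250 = 0x0FF42022; invert → 0xF00BDFDD; add 1 → 0xF00BDFDE.
Split into bytes (most-significant first): F0 0B DF DE.
Big-endian: lowest address holds the most-significant byte.
So the memory order matches the most-significant-first order: F0 0B DF DE.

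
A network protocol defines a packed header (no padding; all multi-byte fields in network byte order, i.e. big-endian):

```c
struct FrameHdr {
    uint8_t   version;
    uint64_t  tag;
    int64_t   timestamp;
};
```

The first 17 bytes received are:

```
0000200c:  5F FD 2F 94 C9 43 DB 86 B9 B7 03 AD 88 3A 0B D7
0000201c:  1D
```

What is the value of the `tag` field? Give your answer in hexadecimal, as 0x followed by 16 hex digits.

`tag` follows `version` (1 byte), so it starts at byte offset 1 and occupies 8 bytes.
Bytes at offsets 1..8: FD 2F 94 C9 43 DB 86 B9.
Big-endian: lowest address holds the most-significant byte.
The bytes are already most-significant first: 0xFD2F94C943DB86B9.

0xFD2F94C943DB86B9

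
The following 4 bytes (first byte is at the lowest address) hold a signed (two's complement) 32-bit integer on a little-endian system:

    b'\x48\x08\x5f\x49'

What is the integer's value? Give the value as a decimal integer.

Little-endian: lowest address holds the least-significant byte.
Reassemble most-significant byte first: 49 5F 08 48 → 0x495F0848.
0x495F0848 = 1230964808.

1230964808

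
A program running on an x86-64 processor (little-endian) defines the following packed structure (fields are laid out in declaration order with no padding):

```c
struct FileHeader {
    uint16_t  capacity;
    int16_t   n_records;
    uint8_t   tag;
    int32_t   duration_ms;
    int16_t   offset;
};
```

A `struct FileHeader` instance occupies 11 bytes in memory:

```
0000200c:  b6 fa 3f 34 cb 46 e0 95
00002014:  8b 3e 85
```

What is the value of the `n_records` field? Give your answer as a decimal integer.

13375

`n_records` follows `capacity` (2 bytes), so it starts at byte offset 2 and occupies 2 bytes.
Bytes at offsets 2..3: 3F 34.
Little-endian: lowest address holds the least-significant byte.
Reassemble most-significant byte first: 34 3F → 0x343F.
0x343F = 13375.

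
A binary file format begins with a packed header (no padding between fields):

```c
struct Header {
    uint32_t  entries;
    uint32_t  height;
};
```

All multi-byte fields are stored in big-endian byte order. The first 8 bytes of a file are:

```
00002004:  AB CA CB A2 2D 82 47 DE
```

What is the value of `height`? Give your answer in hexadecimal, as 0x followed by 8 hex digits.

`height` follows `entries` (4 bytes), so it starts at byte offset 4 and occupies 4 bytes.
Bytes at offsets 4..7: 2D 82 47 DE.
Big-endian: lowest address holds the most-significant byte.
The bytes are already most-significant first: 0x2D8247DE.

0x2D8247DE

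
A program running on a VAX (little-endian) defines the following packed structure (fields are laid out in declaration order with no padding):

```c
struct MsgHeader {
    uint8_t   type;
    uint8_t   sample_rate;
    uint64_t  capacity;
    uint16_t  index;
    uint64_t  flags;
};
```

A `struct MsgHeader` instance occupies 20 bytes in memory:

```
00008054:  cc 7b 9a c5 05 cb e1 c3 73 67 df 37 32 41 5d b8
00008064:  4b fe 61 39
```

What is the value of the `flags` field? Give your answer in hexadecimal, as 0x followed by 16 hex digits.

0x3961FE4BB85D4132

`flags` follows `type` (1 B), `sample_rate` (1 B), `capacity` (8 B), `index` (2 B), so it starts at offset 1 + 1 + 8 + 2 = 12 and occupies 8 bytes.
Bytes at offsets 12..19: 32 41 5D B8 4B FE 61 39.
In little-endian order the low byte comes first in memory.
Reassemble most-significant byte first: 39 61 FE 4B B8 5D 41 32 → 0x3961FE4BB85D4132.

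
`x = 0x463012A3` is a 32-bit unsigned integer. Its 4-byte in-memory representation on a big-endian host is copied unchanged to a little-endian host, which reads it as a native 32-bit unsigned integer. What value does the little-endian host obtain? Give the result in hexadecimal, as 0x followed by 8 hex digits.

0xA3123046

Stored big-endian, the bytes at ascending addresses are 46 30 12 A3.
Read back as little-endian, the first byte is least significant, giving 0xA3123046.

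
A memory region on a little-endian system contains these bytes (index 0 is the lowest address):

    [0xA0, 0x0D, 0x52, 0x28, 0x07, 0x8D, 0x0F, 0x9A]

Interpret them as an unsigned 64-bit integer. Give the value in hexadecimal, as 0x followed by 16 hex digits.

0x9A0F8D0728520DA0

In little-endian order the low byte comes first in memory.
Reassemble most-significant byte first: 9A 0F 8D 07 28 52 0D A0 → 0x9A0F8D0728520DA0.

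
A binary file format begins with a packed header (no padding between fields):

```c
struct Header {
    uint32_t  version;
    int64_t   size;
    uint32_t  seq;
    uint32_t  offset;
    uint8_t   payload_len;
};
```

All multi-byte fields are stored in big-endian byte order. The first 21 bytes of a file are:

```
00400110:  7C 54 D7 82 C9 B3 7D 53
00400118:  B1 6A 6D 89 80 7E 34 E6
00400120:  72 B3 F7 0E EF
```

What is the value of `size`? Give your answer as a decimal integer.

`size` follows `version` (4 bytes), so it starts at byte offset 4 and occupies 8 bytes.
Bytes at offsets 4..11: C9 B3 7D 53 B1 6A 6D 89.
Big-endian: lowest address holds the most-significant byte.
The bytes are already most-significant first: 0xC9B37D53B16A6D89.
Top bit is set, so as a signed 64-bit value this is 0xC9B37D53B16A6D89 − 2^64 = -3912645852842529399.

-3912645852842529399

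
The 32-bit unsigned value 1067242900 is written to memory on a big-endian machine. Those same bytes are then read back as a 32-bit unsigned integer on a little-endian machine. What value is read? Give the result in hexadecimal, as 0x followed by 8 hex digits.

1067242900 in 32-bit hexadecimal is 0x3F9CD594.
Stored big-endian, the bytes at ascending addresses are 3F 9C D5 94.
Read back as little-endian, the first byte is least significant, giving 0x94D59C3F.

0x94D59C3F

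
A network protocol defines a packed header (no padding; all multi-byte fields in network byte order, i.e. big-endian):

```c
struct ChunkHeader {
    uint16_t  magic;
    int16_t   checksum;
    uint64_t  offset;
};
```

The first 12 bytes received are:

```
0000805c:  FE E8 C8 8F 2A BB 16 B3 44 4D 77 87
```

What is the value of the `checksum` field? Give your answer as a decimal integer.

`checksum` follows `magic` (2 bytes), so it starts at byte offset 2 and occupies 2 bytes.
Bytes at offsets 2..3: C8 8F.
Big-endian stores the most-significant byte at the lowest address.
The bytes are already most-significant first: 0xC88F.
Top bit is set, so as a signed 16-bit value this is 0xC88F − 2^16 = -14193.

-14193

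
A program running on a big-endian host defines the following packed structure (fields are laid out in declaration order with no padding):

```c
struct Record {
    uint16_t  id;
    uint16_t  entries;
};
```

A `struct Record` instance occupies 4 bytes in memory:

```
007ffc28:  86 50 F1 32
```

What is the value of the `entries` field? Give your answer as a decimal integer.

61746

`entries` follows `id` (2 bytes), so it starts at byte offset 2 and occupies 2 bytes.
Bytes at offsets 2..3: F1 32.
Big-endian stores the most-significant byte at the lowest address.
The bytes are already most-significant first: 0xF132.
0xF132 = 61746.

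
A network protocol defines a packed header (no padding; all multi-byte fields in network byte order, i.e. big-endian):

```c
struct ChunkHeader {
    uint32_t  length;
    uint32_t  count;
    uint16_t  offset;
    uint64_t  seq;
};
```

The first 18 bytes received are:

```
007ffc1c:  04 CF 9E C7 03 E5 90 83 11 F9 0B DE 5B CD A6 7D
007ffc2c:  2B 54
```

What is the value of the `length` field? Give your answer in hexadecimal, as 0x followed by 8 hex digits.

0x04CF9EC7

`length` is the first field, at byte offset 0, occupying 4 bytes.
Bytes at offsets 0..3: 04 CF 9E C7.
In big-endian order the high byte comes first in memory.
The bytes are already most-significant first: 0x04CF9EC7.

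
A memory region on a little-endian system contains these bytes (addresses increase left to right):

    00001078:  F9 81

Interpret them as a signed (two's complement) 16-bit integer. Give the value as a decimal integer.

Little-endian: lowest address holds the least-significant byte.
Reassemble most-significant byte first: 81 F9 → 0x81F9.
Top bit is set, so as a signed 16-bit value this is 0x81F9 − 2^16 = -32263.

-32263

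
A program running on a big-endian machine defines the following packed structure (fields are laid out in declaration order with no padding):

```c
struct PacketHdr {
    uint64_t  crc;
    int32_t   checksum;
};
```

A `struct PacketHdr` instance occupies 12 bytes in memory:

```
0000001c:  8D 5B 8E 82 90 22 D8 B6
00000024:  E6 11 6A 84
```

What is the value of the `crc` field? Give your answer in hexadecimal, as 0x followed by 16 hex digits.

`crc` is the first field, at byte offset 0, occupying 8 bytes.
Bytes at offsets 0..7: 8D 5B 8E 82 90 22 D8 B6.
In big-endian order the high byte comes first in memory.
The bytes are already most-significant first: 0x8D5B8E829022D8B6.

0x8D5B8E829022D8B6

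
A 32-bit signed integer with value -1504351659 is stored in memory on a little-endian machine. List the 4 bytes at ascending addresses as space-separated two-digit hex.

55 6A 55 A6

Two's complement of -1504351659 in 32 bits: 1504351659 = 0x59AA95AB; invert → 0xA6556A54; add 1 → 0xA6556A55.
Split into bytes (most-significant first): A6 55 6A 55.
Little-endian stores the least-significant byte at the lowest address.
So at ascending addresses the bytes are 55 6A 55 A6.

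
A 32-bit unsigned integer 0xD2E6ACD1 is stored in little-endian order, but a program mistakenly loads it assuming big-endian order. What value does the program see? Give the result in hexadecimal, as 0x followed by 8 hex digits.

Stored little-endian, the bytes at ascending addresses are D1 AC E6 D2.
Read back as big-endian, the last byte is least significant, giving 0xD1ACE6D2.

0xD1ACE6D2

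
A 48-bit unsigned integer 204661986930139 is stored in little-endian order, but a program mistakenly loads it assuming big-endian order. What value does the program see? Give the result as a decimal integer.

204661986930139 in 48-bit hexadecimal is 0xBA239507ADDB.
Stored little-endian, the bytes at ascending addresses are DB AD 07 95 23 BA.
Read back as big-endian, the last byte is least significant, giving 0xDBAD079523BA.
0xDBAD079523BA = 241536203039674.

241536203039674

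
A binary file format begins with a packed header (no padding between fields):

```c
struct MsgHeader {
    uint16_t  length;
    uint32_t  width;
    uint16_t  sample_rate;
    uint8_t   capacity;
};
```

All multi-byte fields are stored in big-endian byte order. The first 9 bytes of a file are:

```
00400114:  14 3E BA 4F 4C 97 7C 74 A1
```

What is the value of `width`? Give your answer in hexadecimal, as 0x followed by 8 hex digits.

`width` follows `length` (2 bytes), so it starts at byte offset 2 and occupies 4 bytes.
Bytes at offsets 2..5: BA 4F 4C 97.
Big-endian stores the most-significant byte at the lowest address.
The bytes are already most-significant first: 0xBA4F4C97.

0xBA4F4C97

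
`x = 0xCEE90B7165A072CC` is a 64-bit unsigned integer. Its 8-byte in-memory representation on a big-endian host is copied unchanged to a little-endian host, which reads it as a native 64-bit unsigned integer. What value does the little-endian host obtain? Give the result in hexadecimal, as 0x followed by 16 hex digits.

0xCC72A065710BE9CE

Stored big-endian, the bytes at ascending addresses are CE E9 0B 71 65 A0 72 CC.
Read back as little-endian, the first byte is least significant, giving 0xCC72A065710BE9CE.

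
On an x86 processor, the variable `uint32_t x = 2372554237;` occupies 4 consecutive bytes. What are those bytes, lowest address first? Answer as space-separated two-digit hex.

2372554237 in hexadecimal, padded to 32 bits, is 0x8D6A4DFD.
Split into bytes (most-significant first): 8D 6A 4D FD.
Little-endian stores the least-significant byte at the lowest address.
So at ascending addresses the bytes are FD 4D 6A 8D.

FD 4D 6A 8D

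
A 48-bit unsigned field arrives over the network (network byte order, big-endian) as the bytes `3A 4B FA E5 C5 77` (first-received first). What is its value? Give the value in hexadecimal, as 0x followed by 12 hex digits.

0x3A4BFAE5C577

In big-endian order the high byte comes first in memory.
The bytes are already most-significant first: 0x3A4BFAE5C577.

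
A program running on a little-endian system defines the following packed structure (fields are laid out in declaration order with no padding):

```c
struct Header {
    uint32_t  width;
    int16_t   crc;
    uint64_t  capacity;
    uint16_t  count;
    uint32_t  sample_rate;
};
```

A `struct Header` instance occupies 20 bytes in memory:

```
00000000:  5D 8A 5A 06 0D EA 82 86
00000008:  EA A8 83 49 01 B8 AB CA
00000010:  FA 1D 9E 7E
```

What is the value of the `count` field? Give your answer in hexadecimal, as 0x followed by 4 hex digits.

0xCAAB

`count` follows `width` (4 B), `crc` (2 B), `capacity` (8 B), so it starts at offset 4 + 2 + 8 = 14 and occupies 2 bytes.
Bytes at offsets 14..15: AB CA.
Little-endian stores the least-significant byte at the lowest address.
Reassemble most-significant byte first: CA AB → 0xCAAB.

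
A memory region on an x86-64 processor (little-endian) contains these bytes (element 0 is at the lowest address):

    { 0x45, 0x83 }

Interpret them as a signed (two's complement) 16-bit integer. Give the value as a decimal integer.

-31931

Little-endian: lowest address holds the least-significant byte.
Reassemble most-significant byte first: 83 45 → 0x8345.
Top bit is set, so as a signed 16-bit value this is 0x8345 − 2^16 = -31931.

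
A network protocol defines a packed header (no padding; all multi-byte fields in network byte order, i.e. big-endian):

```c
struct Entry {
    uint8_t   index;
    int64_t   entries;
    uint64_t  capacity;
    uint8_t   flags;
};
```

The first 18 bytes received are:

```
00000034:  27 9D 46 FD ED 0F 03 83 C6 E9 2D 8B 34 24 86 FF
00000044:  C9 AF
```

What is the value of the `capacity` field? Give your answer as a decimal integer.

16802238840856575945

`capacity` follows `index` (1 B), `entries` (8 B), so it starts at offset 1 + 8 = 9 and occupies 8 bytes.
Bytes at offsets 9..16: E9 2D 8B 34 24 86 FF C9.
Big-endian stores the most-significant byte at the lowest address.
The bytes are already most-significant first: 0xE92D8B342486FFC9.
0xE92D8B342486FFC9 = 16802238840856575945.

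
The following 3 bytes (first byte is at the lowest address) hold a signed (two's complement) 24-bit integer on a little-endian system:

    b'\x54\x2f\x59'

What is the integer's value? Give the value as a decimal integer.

In little-endian order the low byte comes first in memory.
Reassemble most-significant byte first: 59 2F 54 → 0x592F54.
0x592F54 = 5844820.

5844820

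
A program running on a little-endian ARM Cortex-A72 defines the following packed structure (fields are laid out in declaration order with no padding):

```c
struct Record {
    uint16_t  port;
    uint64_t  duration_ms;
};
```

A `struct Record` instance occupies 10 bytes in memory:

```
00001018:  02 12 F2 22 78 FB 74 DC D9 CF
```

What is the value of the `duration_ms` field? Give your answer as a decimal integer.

14977244430790566642

`duration_ms` follows `port` (2 bytes), so it starts at byte offset 2 and occupies 8 bytes.
Bytes at offsets 2..9: F2 22 78 FB 74 DC D9 CF.
Little-endian stores the least-significant byte at the lowest address.
Reassemble most-significant byte first: CF D9 DC 74 FB 78 22 F2 → 0xCFD9DC74FB7822F2.
0xCFD9DC74FB7822F2 = 14977244430790566642.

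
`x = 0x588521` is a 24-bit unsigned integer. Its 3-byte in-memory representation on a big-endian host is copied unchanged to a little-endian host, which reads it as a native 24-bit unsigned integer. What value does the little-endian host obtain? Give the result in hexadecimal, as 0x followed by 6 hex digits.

0x218558

Stored big-endian, the bytes at ascending addresses are 58 85 21.
Read back as little-endian, the first byte is least significant, giving 0x218558.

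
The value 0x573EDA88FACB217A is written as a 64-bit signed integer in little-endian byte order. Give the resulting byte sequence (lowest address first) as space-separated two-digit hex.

7A 21 CB FA 88 DA 3E 57

Split into bytes (most-significant first): 57 3E DA 88 FA CB 21 7A.
Little-endian: lowest address holds the least-significant byte.
So at ascending addresses the bytes are 7A 21 CB FA 88 DA 3E 57.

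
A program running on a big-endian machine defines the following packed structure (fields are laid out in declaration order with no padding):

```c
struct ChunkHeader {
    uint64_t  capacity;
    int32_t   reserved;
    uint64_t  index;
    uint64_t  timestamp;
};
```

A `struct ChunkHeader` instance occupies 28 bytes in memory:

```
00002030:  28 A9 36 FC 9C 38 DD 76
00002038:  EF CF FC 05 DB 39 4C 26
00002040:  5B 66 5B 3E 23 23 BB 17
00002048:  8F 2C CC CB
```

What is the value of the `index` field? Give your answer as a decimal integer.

15796740895604628286

`index` follows `capacity` (8 B), `reserved` (4 B), so it starts at offset 8 + 4 = 12 and occupies 8 bytes.
Bytes at offsets 12..19: DB 39 4C 26 5B 66 5B 3E.
Big-endian stores the most-significant byte at the lowest address.
The bytes are already most-significant first: 0xDB394C265B665B3E.
0xDB394C265B665B3E = 15796740895604628286.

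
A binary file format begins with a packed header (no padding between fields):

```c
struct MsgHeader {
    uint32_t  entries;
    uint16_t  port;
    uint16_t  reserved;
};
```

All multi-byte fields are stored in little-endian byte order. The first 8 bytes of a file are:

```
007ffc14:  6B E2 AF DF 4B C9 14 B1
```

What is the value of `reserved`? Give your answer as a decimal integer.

`reserved` follows `entries` (4 B), `port` (2 B), so it starts at offset 4 + 2 = 6 and occupies 2 bytes.
Bytes at offsets 6..7: 14 B1.
Little-endian: lowest address holds the least-significant byte.
Reassemble most-significant byte first: B1 14 → 0xB114.
0xB114 = 45332.

45332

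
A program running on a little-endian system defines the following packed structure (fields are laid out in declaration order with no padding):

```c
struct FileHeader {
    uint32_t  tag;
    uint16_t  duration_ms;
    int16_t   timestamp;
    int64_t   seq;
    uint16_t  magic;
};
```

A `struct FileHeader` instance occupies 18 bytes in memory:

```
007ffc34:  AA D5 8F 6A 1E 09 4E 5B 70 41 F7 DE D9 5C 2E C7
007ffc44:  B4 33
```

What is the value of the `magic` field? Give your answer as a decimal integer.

13236

`magic` follows `tag` (4 B), `duration_ms` (2 B), `timestamp` (2 B), `seq` (8 B), so it starts at offset 4 + 2 + 2 + 8 = 16 and occupies 2 bytes.
Bytes at offsets 16..17: B4 33.
Little-endian: lowest address holds the least-significant byte.
Reassemble most-significant byte first: 33 B4 → 0x33B4.
0x33B4 = 13236.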